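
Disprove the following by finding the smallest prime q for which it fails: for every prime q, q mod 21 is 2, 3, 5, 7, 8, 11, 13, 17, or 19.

We need the least prime q for which the claim fails.
For q = 2, 3, 5, 7, 11, 13, 17, 19, 23, 29 the conclusion holds.
q = 31: 31 mod 21 = 10 — not in {2, 3, 5, 7, 8, 11, 13, 17, 19}.

q = 31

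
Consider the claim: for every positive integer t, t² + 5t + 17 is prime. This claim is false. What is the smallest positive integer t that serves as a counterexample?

Check each positive integer t in order until t² + 5t + 17 is not prime.
t = 1: t² + 5t + 17 = 23, prime.
t = 2: t² + 5t + 17 = 31, prime.
t = 3: t² + 5t + 17 = 41, prime.
t = 4: t² + 5t + 17 = 53, prime.
t = 5: t² + 5t + 17 = 67, prime.
t = 6: t² + 5t + 17 = 83, prime.
t = 7: t² + 5t + 17 = 101, prime.
t = 8: t² + 5t + 17 = 121 = 11 × 11, composite.

t = 8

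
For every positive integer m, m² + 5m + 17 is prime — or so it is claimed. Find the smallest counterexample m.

A counterexample is any positive integer m such that m² + 5m + 17 is not prime; we check each in order.
For m = 1, 2, 3, 4, 5, 6, 7 the conclusion holds.
m = 8: m² + 5m + 17 = 121 = 11 × 11, composite.

m = 8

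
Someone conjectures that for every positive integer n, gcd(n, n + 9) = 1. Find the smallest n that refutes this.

n = 1: gcd(1, 10) = 1.
n = 2: gcd(2, 11) = 1.
n = 3: gcd(3, 12) = 3.
Hence n = 3 is a counterexample.

n = 3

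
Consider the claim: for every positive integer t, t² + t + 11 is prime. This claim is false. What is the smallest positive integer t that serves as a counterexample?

A counterexample is any positive integer t such that t² + t + 11 is not prime; we check each in order.
For t = 1, 2, 3, 4, 5, 6, 7, 8, 9 the conclusion holds.
t = 10: t² + t + 11 = 121 = 11 × 11, composite.
So t = 10 is the smallest counterexample.

t = 10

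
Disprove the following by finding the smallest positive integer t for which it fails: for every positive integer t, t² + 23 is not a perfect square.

We need the least positive integer t for which t² + 23 is a perfect square.
For t = 1, 2, 3, 4, 5, 6, 7, 8, 9, 10 the conclusion holds.
t = 11: 11² + 23 = 144 = 12², a perfect square.
Thus t = 11 disproves the claim, and no smaller t works.

t = 11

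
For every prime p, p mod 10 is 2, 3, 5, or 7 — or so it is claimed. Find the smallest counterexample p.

A counterexample is any prime p such that the claim fails; we check each in order.
p = 2: 2 mod 10 = 2.
p = 3: 3 mod 10 = 3.
p = 5: 5 mod 10 = 5.
p = 7: 7 mod 10 = 7.
p = 11: 11 mod 10 = 1 — not in {2, 3, 5, 7}.

p = 11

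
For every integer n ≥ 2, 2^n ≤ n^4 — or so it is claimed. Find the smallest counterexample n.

n = 17

Check each integer n ≥ 2 in order until 2^n > n^4.
For n = 2, 3, 4, 5, …, 14, 15, 16 the conclusion holds.
n = 17: 2^n = 131072 and n^4 = 83521, so 131072 > 83521.
Hence n = 17 is a counterexample.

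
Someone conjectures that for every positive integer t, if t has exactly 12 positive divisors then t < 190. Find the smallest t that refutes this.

Check each positive integer t in order until t has exactly 12 positive divisors but the claim fails.
For t = 60, 72, 84, 90, …, 150, 156, 160 the conclusion holds.
t = 198: τ(198) = 12; 198 ≥ 190.
So t = 198 is the smallest counterexample.

t = 198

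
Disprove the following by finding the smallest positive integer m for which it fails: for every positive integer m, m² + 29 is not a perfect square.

For m = 1, 2, 3, 4, …, 11, 12, 13 the conclusion holds.
m = 14: 14² + 29 = 225 = 15², a perfect square.
So m = 14 is the smallest counterexample.

m = 14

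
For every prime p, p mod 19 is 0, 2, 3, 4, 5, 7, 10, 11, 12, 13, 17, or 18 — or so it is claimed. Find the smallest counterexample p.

A counterexample is any prime p such that the claim fails; we check each in order.
For p = 2, 3, 5, 7, …, 37, 41, 43 the conclusion holds.
p = 47: 47 mod 19 = 9 — not in {0, 2, 3, 4, 5, 7, 10, 11, 12, 13, 17, 18}.

p = 47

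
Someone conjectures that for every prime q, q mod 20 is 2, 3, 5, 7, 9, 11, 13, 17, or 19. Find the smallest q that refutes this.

We need the least prime q for which the claim fails.
For q = 2, 3, 5, 7, …, 29, 31, 37 the conclusion holds.
q = 41: 41 mod 20 = 1 — not in {2, 3, 5, 7, 9, 11, 13, 17, 19}.

q = 41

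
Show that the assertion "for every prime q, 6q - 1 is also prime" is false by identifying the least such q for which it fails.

q = 11

q = 2: 6q - 1 = 11, prime.
q = 3: 6q - 1 = 17, prime.
q = 5: 6q - 1 = 29, prime.
q = 7: 6q - 1 = 41, prime.
q = 11: 6q - 1 = 65 = 5 × 13, not prime.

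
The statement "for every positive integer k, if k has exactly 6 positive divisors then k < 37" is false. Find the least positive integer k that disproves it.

k = 44

Check each positive integer k in order until k has exactly 6 positive divisors but the claim fails.
The first 5 eligible values, up to k = 32, all satisfy the conclusion.
k = 44: τ(44) = 6; 44 ≥ 37.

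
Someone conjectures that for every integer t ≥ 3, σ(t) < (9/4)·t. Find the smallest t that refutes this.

t = 12

We need the least integer t ≥ 3 for which the claim fails.
For t = 3, 4, 5, 6, 7, 8, 9, 10, 11 the conclusion holds.
t = 12: σ(12) = 28; 28 ≥ 27.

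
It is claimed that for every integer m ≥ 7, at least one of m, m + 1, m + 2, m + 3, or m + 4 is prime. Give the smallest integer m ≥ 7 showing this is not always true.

m = 24

For m = 7, 8, 9, 10, …, 21, 22, 23 the conclusion holds.
m = 24: 24 = 2 × 12; 25 = 5 × 5; 26 = 2 × 13; 27 = 3 × 9; 28 = 2 × 14 — all composite.
Thus m = 24 disproves the claim, and no smaller m works.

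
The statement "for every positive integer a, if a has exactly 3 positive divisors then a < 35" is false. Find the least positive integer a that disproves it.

a = 49

For a = 4, 9, 25 the conclusion holds.
a = 49: τ(49) = 3; 49 ≥ 35.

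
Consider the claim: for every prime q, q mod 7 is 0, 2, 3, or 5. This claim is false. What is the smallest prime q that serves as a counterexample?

q = 11

q = 2: 2 mod 7 = 2.
q = 3: 3 mod 7 = 3.
q = 5: 5 mod 7 = 5.
q = 7: 7 mod 7 = 0.
q = 11: 11 mod 7 = 4 — not in {0, 2, 3, 5}.
So q = 11 is the smallest counterexample.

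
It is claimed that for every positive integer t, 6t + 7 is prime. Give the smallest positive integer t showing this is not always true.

t = 3

We need the least positive integer t for which 6t + 7 is not prime.
For t = 1, 2 the conclusion holds.
t = 3: 6t + 7 = 25 = 5 × 5, composite.
Hence t = 3 is a counterexample.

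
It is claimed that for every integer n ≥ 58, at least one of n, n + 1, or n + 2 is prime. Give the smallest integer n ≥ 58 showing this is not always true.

n = 62

The first 4 eligible values, up to n = 61, all satisfy the conclusion.
n = 62: 62 = 2 × 31; 63 = 3 × 21; 64 = 2 × 32 — all composite.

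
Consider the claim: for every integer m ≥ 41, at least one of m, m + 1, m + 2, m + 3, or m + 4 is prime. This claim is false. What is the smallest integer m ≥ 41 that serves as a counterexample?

We need the least integer m ≥ 41 for which m, m + 1, m + 2, m + 3, m + 4 are all composite.
The first 7 eligible values, up to m = 47, all satisfy the conclusion.
m = 48: 48 = 2 × 24; 49 = 7 × 7; 50 = 2 × 25; 51 = 3 × 17; 52 = 2 × 26 — all composite.

m = 48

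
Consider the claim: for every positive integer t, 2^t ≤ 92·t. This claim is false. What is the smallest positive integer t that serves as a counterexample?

The first 9 eligible values, up to t = 9, all satisfy the conclusion.
t = 10: 2^t = 1024 and 92·t = 920, so 1024 > 920.

t = 10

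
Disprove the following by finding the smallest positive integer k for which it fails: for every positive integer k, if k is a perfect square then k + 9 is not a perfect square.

Check each positive integer k in order until k is a perfect square but k + 9 is a perfect square.
For k = 1, 4, 9 the conclusion holds.
k = 16: 16 = 4² and 16 + 9 = 25 = 5².

k = 16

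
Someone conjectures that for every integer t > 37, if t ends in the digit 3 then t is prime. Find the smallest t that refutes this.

Check each integer t > 37 in order until t ends in the digit 3 but t is not prime.
For t = 43, 53 the conclusion holds.
t = 63: 63 ends in 3; 63 = 3 × 21, composite.

t = 63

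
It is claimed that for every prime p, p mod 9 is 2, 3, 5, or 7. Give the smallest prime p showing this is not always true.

p = 13

The first 5 eligible values, up to p = 11, all satisfy the conclusion.
p = 13: 13 mod 9 = 4 — not in {2, 3, 5, 7}.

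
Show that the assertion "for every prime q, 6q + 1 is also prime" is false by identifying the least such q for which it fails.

q = 19

A counterexample is any prime q such that 6q + 1 is not prime; we check each in order.
For q = 2, 3, 5, 7, 11, 13, 17 the conclusion holds.
q = 19: 6q + 1 = 115 = 5 × 23, not prime.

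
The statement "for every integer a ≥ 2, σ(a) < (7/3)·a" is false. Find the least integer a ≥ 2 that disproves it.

a = 12

A counterexample is any integer a ≥ 2 such that the claim fails; we check each in order.
For a = 2, 3, 4, 5, 6, 7, 8, 9, 10, 11 the conclusion holds.
a = 12: σ(12) = 28; 28 ≥ 28.
Hence a = 12 is a counterexample.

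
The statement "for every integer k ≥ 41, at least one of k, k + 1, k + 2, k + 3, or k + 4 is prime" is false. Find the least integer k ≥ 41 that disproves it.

k = 48

k = 41: 41 is prime.
k = 42: 43 is prime.
k = 43: 43 is prime.
k = 44: 47 is prime.
k = 45: 47 is prime.
k = 46: 47 is prime.
k = 47: 47 is prime.
k = 48: 48 = 2 × 24; 49 = 7 × 7; 50 = 2 × 25; 51 = 3 × 17; 52 = 2 × 26 — all composite.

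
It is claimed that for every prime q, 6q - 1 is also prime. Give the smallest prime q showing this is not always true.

A counterexample is any prime q such that 6q - 1 is not prime; we check each in order.
For q = 2, 3, 5, 7 the conclusion holds.
q = 11: 6q - 1 = 65 = 5 × 13, not prime.

q = 11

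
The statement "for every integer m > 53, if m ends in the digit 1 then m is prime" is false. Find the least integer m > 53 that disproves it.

m = 81

A counterexample is any integer m > 53 such that m ends in the digit 1 but m is not prime; we check each in order.
For m = 61, 71 the conclusion holds.
m = 81: 81 ends in 1; 81 = 3 × 27, composite.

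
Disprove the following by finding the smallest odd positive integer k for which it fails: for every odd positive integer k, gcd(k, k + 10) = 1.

k = 5

For k = 1, 3 the conclusion holds.
k = 5: gcd(5, 15) = 5.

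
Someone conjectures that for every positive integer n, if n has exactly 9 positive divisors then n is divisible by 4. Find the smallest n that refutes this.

n = 225

A counterexample is any positive integer n such that n has exactly 9 positive divisors but n is not divisible by 4; we check each in order.
For n = 36, 100, 196 the conclusion holds.
n = 225: τ(225) = 9; 225 mod 4 = 1.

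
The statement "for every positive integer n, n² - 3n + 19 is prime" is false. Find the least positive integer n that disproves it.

A counterexample is any positive integer n such that n² - 3n + 19 is not prime; we check each in order.
For n = 1, 2, 3, 4, …, 15, 16, 17 the conclusion holds.
n = 18: n² - 3n + 19 = 289 = 17 × 17, composite.
Thus n = 18 disproves the claim, and no smaller n works.

n = 18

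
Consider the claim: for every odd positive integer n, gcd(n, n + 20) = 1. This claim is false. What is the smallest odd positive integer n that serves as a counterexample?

n = 5

A counterexample is any odd positive integer n such that gcd(n, n + 20) > 1; we check each in order.
n = 1: gcd(1, 21) = 1.
n = 3: gcd(3, 23) = 1.
n = 5: gcd(5, 25) = 5.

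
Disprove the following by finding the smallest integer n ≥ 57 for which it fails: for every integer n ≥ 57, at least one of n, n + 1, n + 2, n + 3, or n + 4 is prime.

For n = 57, 58, 59, 60, 61 the conclusion holds.
n = 62: 62 = 2 × 31; 63 = 3 × 21; 64 = 2 × 32; 65 = 5 × 13; 66 = 2 × 33 — all composite.
Thus n = 62 disproves the claim, and no smaller n works.

n = 62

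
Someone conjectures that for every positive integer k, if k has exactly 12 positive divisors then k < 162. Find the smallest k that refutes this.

Check each positive integer k in order until k has exactly 12 positive divisors but the claim fails.
The first 12 eligible values, up to k = 160, all satisfy the conclusion.
k = 198: τ(198) = 12; 198 ≥ 162.

k = 198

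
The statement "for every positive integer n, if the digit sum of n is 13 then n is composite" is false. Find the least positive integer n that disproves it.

n = 67

A counterexample is any positive integer n such that the digit sum of n is 13 but n is prime; we check each in order.
For n = 49, 58 the conclusion holds.
n = 67: digit sum 13; 67 is prime, not composite.
Thus n = 67 disproves the claim, and no smaller n works.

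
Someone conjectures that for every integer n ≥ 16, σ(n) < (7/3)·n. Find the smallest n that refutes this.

n = 24

A counterexample is any integer n ≥ 16 such that the claim fails; we check each in order.
For n = 16, 17, 18, 19, 20, 21, 22, 23 the conclusion holds.
n = 24: σ(24) = 60; 60 ≥ 56.
So n = 24 is the smallest counterexample.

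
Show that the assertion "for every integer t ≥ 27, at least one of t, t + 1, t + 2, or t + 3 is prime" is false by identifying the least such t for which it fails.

t = 32

For t = 27, 28, 29, 30, 31 the conclusion holds.
t = 32: 32 = 2 × 16; 33 = 3 × 11; 34 = 2 × 17; 35 = 5 × 7 — all composite.
Hence t = 32 is a counterexample.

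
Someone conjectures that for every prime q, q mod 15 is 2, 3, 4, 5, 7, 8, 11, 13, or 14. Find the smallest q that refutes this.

q = 31

For q = 2, 3, 5, 7, 11, 13, 17, 19, 23, 29 the conclusion holds.
q = 31: 31 mod 15 = 1 — not in {2, 3, 4, 5, 7, 8, 11, 13, 14}.
So q = 31 is the smallest counterexample.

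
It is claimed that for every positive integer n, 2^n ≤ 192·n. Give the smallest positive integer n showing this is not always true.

n = 12

The first 11 eligible values, up to n = 11, all satisfy the conclusion.
n = 12: 2^n = 4096 and 192·n = 2304, so 4096 > 2304.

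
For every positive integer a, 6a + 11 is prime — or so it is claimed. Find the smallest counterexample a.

a = 4

For a = 1, 2, 3 the conclusion holds.
a = 4: 6a + 11 = 35 = 5 × 7, composite.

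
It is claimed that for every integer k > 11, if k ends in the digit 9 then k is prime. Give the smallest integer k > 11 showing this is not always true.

k = 39

Check each integer k > 11 in order until k ends in the digit 9 but k is not prime.
k = 19: 19 ends in 9 and is prime.
k = 29: 29 ends in 9 and is prime.
k = 39: 39 ends in 9; 39 = 3 × 13, composite.
Thus k = 39 disproves the claim, and no smaller k works.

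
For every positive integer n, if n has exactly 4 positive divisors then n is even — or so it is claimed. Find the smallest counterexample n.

n = 15

A counterexample is any positive integer n such that n has exactly 4 positive divisors but n is odd; we check each in order.
The first 4 eligible values, up to n = 14, all satisfy the conclusion.
n = 15: divisors of 15: 1, 3, 5, 15; 15 is odd.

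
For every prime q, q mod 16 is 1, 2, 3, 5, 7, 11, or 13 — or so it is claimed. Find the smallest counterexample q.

q = 31

We need the least prime q for which the claim fails.
For q = 2, 3, 5, 7, 11, 13, 17, 19, 23, 29 the conclusion holds.
q = 31: 31 mod 16 = 15 — not in {1, 2, 3, 5, 7, 11, 13}.
Hence q = 31 is a counterexample.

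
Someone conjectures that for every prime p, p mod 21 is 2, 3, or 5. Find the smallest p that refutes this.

We need the least prime p for which the claim fails.
For p = 2, 3, 5 the conclusion holds.
p = 7: 7 mod 21 = 7 — not in {2, 3, 5}.
So p = 7 is the smallest counterexample.

p = 7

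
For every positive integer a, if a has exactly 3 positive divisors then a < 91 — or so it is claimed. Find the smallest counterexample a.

a = 121

A counterexample is any positive integer a such that a has exactly 3 positive divisors but the claim fails; we check each in order.
For a = 4, 9, 25, 49 the conclusion holds.
a = 121: τ(121) = 3; 121 ≥ 91.
Thus a = 121 disproves the claim, and no smaller a works.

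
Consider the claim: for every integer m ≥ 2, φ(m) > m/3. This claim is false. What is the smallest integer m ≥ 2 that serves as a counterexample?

A counterexample is any integer m ≥ 2 such that the claim fails; we check each in order.
For m = 2, 3, 4, 5 the conclusion holds.
m = 6: φ(6) = 2 and 6/3 = 2, so φ(6) ≤ 6/3.

m = 6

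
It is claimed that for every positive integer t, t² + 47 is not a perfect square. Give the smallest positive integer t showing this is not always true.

Check each positive integer t in order until t² + 47 is a perfect square.
The first 22 eligible values, up to t = 22, all satisfy the conclusion.
t = 23: 23² + 47 = 576 = 24², a perfect square.
Thus t = 23 disproves the claim, and no smaller t works.

t = 23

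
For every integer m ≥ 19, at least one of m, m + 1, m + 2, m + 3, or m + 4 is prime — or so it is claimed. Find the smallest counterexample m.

A counterexample is any integer m ≥ 19 such that m, m + 1, m + 2, m + 3, m + 4 are all composite; we check each in order.
The first 5 eligible values, up to m = 23, all satisfy the conclusion.
m = 24: 24 = 2 × 12; 25 = 5 × 5; 26 = 2 × 13; 27 = 3 × 9; 28 = 2 × 14 — all composite.

m = 24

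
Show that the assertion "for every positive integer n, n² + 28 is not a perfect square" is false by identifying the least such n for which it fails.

Check each positive integer n in order until n² + 28 is a perfect square.
The first 5 eligible values, up to n = 5, all satisfy the conclusion.
n = 6: 6² + 28 = 64 = 8², a perfect square.
Thus n = 6 disproves the claim, and no smaller n works.

n = 6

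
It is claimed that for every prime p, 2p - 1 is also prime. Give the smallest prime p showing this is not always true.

p = 5

We need the least prime p for which 2p - 1 is not prime.
p = 2: 2p - 1 = 3, prime.
p = 3: 2p - 1 = 5, prime.
p = 5: 2p - 1 = 9 = 3 × 3, not prime.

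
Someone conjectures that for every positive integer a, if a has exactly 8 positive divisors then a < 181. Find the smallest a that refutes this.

We need the least positive integer a for which a has exactly 8 positive divisors but the claim fails.
For a = 24, 30, 40, 42, …, 165, 170, 174 the conclusion holds.
a = 182: τ(182) = 8; 182 ≥ 181.
So a = 182 is the smallest counterexample.

a = 182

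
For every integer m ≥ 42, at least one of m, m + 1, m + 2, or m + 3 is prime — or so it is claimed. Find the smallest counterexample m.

m = 42: 43 is prime.
m = 43: 43 is prime.
m = 44: 47 is prime.
m = 45: 47 is prime.
m = 46: 47 is prime.
m = 47: 47 is prime.
m = 48: 48 = 2 × 24; 49 = 7 × 7; 50 = 2 × 25; 51 = 3 × 17 — all composite.

m = 48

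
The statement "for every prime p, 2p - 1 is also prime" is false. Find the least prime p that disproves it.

Check each prime p in order until 2p - 1 is not prime.
p = 2: 2p - 1 = 3, prime.
p = 3: 2p - 1 = 5, prime.
p = 5: 2p - 1 = 9 = 3 × 3, not prime.

p = 5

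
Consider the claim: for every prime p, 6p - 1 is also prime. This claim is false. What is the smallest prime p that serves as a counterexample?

p = 11

For p = 2, 3, 5, 7 the conclusion holds.
p = 11: 6p - 1 = 65 = 5 × 13, not prime.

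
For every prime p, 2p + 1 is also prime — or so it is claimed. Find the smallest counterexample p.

p = 7

Check each prime p in order until 2p + 1 is not prime.
p = 2: 2p + 1 = 5, prime.
p = 3: 2p + 1 = 7, prime.
p = 5: 2p + 1 = 11, prime.
p = 7: 2p + 1 = 15 = 3 × 5, not prime.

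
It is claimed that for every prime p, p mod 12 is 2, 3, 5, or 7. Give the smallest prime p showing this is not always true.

Check each prime p in order until the claim fails.
For p = 2, 3, 5, 7 the conclusion holds.
p = 11: 11 mod 12 = 11 — not in {2, 3, 5, 7}.
Hence p = 11 is a counterexample.

p = 11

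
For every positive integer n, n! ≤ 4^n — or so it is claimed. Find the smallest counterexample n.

n = 9

Check each positive integer n in order until n! > 4^n.
The first 8 eligible values, up to n = 8, all satisfy the conclusion.
n = 9: n! = 362880 and 4^n = 262144, so 362880 > 262144.
Hence n = 9 is a counterexample.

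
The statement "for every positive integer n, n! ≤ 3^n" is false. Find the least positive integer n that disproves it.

The first 6 eligible values, up to n = 6, all satisfy the conclusion.
n = 7: n! = 5040 and 3^n = 2187, so 5040 > 2187.
Thus n = 7 disproves the claim, and no smaller n works.

n = 7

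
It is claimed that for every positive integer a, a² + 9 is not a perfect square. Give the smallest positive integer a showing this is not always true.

a = 4

For a = 1, 2, 3 the conclusion holds.
a = 4: 4² + 9 = 25 = 5², a perfect square.
So a = 4 is the smallest counterexample.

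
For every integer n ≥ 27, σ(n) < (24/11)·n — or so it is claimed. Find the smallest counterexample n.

We need the least integer n ≥ 27 for which the claim fails.
For n = 27, 28, 29 the conclusion holds.
n = 30: σ(30) = 72; 72 ≥ 720/11.

n = 30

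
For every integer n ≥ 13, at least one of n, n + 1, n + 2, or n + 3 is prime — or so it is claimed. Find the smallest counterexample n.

n = 24

For n = 13, 14, 15, 16, …, 21, 22, 23 the conclusion holds.
n = 24: 24 = 2 × 12; 25 = 5 × 5; 26 = 2 × 13; 27 = 3 × 9 — all composite.
Thus n = 24 disproves the claim, and no smaller n works.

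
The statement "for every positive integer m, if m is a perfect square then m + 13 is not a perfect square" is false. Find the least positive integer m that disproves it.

A counterexample is any positive integer m such that m is a perfect square but m + 13 is a perfect square; we check each in order.
The first 5 eligible values, up to m = 25, all satisfy the conclusion.
m = 36: 36 = 6² and 36 + 13 = 49 = 7².
Thus m = 36 disproves the claim, and no smaller m works.

m = 36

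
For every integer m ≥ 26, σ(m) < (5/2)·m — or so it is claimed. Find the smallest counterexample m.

We need the least integer m ≥ 26 for which the claim fails.
For m = 26, 27, 28, 29, 30, 31, 32, 33, 34, 35 the conclusion holds.
m = 36: σ(36) = 91; 91 ≥ 90.
Hence m = 36 is a counterexample.

m = 36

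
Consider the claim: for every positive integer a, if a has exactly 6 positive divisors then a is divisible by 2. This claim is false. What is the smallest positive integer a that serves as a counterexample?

The first 6 eligible values, up to a = 44, all satisfy the conclusion.
a = 45: τ(45) = 6; 45 mod 2 = 1.

a = 45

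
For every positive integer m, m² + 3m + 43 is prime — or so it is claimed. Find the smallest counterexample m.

For m = 1, 2, 3, 4, …, 36, 37, 38 the conclusion holds.
m = 39: m² + 3m + 43 = 1681 = 41 × 41, composite.

m = 39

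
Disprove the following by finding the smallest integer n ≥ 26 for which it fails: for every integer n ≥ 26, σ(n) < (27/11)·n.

n = 36

We need the least integer n ≥ 26 for which the claim fails.
For n = 26, 27, 28, 29, 30, 31, 32, 33, 34, 35 the conclusion holds.
n = 36: σ(36) = 91; 91 ≥ 972/11.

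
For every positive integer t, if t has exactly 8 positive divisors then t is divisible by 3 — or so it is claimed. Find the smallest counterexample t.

t = 40

We need the least positive integer t for which t has exactly 8 positive divisors but t is not divisible by 3.
t = 24: τ(24) = 8; 24 mod 3 = 0.
t = 30: τ(30) = 8; 30 mod 3 = 0.
t = 40: τ(40) = 8; 40 mod 3 = 1.
Thus t = 40 disproves the claim, and no smaller t works.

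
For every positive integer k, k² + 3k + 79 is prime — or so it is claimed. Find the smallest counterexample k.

k = 5

Check each positive integer k in order until k² + 3k + 79 is not prime.
The first 4 eligible values, up to k = 4, all satisfy the conclusion.
k = 5: k² + 3k + 79 = 119 = 7 × 17, composite.
Hence k = 5 is a counterexample.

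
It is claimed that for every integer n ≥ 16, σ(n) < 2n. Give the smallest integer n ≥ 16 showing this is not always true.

n = 18

A counterexample is any integer n ≥ 16 such that the claim fails; we check each in order.
For n = 16, 17 the conclusion holds.
n = 18: σ(18) = 39; 39 ≥ 36.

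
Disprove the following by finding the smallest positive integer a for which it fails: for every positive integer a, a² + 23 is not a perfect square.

Check each positive integer a in order until a² + 23 is a perfect square.
For a = 1, 2, 3, 4, 5, 6, 7, 8, 9, 10 the conclusion holds.
a = 11: 11² + 23 = 144 = 12², a perfect square.
Hence a = 11 is a counterexample.

a = 11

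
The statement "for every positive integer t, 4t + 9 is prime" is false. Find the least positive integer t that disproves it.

A counterexample is any positive integer t such that 4t + 9 is not prime; we check each in order.
t = 1: 4t + 9 = 13, prime.
t = 2: 4t + 9 = 17, prime.
t = 3: 4t + 9 = 21 = 3 × 7, composite.
Thus t = 3 disproves the claim, and no smaller t works.

t = 3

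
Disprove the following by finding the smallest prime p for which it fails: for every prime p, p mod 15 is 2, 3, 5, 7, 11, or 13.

p = 19

Check each prime p in order until the claim fails.
For p = 2, 3, 5, 7, 11, 13, 17 the conclusion holds.
p = 19: 19 mod 15 = 4 — not in {2, 3, 5, 7, 11, 13}.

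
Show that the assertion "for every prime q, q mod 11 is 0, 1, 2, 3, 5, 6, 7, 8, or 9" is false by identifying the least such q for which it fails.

q = 37

A counterexample is any prime q such that the claim fails; we check each in order.
For q = 2, 3, 5, 7, …, 23, 29, 31 the conclusion holds.
q = 37: 37 mod 11 = 4 — not in {0, 1, 2, 3, 5, 6, 7, 8, 9}.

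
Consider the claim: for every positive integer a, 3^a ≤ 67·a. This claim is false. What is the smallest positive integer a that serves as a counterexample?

We need the least positive integer a for which 3^a > 67·a.
a = 1: 3^a = 3 and 67·a = 67, so 3 ≤ 67.
a = 2: 3^a = 9 and 67·a = 134, so 9 ≤ 134.
a = 3: 3^a = 27 and 67·a = 201, so 27 ≤ 201.
a = 4: 3^a = 81 and 67·a = 268, so 81 ≤ 268.
a = 5: 3^a = 243 and 67·a = 335, so 243 ≤ 335.
a = 6: 3^a = 729 and 67·a = 402, so 729 > 402.

a = 6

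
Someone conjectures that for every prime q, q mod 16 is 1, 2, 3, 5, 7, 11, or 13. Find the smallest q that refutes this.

A counterexample is any prime q such that the claim fails; we check each in order.
The first 10 eligible values, up to q = 29, all satisfy the conclusion.
q = 31: 31 mod 16 = 15 — not in {1, 2, 3, 5, 7, 11, 13}.
Thus q = 31 disproves the claim, and no smaller q works.

q = 31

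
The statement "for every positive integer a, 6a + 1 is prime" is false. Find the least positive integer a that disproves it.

Check each positive integer a in order until 6a + 1 is not prime.
a = 1: 6a + 1 = 7, prime.
a = 2: 6a + 1 = 13, prime.
a = 3: 6a + 1 = 19, prime.
a = 4: 6a + 1 = 25 = 5 × 5, composite.
Hence a = 4 is a counterexample.

a = 4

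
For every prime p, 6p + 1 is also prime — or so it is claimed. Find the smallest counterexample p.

p = 19

A counterexample is any prime p such that 6p + 1 is not prime; we check each in order.
For p = 2, 3, 5, 7, 11, 13, 17 the conclusion holds.
p = 19: 6p + 1 = 115 = 5 × 23, not prime.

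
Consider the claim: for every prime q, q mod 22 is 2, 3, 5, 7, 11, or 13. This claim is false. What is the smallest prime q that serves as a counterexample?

q = 2: 2 mod 22 = 2.
q = 3: 3 mod 22 = 3.
q = 5: 5 mod 22 = 5.
q = 7: 7 mod 22 = 7.
q = 11: 11 mod 22 = 11.
q = 13: 13 mod 22 = 13.
q = 17: 17 mod 22 = 17 — not in {2, 3, 5, 7, 11, 13}.
So q = 17 is the smallest counterexample.

q = 17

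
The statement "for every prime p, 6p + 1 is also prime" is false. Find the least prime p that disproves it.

p = 19

Check each prime p in order until 6p + 1 is not prime.
The first 7 eligible values, up to p = 17, all satisfy the conclusion.
p = 19: 6p + 1 = 115 = 5 × 23, not prime.
So p = 19 is the smallest counterexample.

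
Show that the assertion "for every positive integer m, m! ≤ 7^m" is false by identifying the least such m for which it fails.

Check each positive integer m in order until m! > 7^m.
The first 16 eligible values, up to m = 16, all satisfy the conclusion.
m = 17: m! = 355687428096000 and 7^m = 232630513987207, so 355687428096000 > 232630513987207.

m = 17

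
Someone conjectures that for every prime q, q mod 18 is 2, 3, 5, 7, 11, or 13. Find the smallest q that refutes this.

q = 17

A counterexample is any prime q such that the claim fails; we check each in order.
For q = 2, 3, 5, 7, 11, 13 the conclusion holds.
q = 17: 17 mod 18 = 17 — not in {2, 3, 5, 7, 11, 13}.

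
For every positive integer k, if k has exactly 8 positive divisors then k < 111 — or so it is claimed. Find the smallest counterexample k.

The first 14 eligible values, up to k = 110, all satisfy the conclusion.
k = 114: τ(114) = 8; 114 ≥ 111.
So k = 114 is the smallest counterexample.

k = 114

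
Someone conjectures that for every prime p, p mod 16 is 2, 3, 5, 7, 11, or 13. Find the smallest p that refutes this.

p = 17

Check each prime p in order until the claim fails.
For p = 2, 3, 5, 7, 11, 13 the conclusion holds.
p = 17: 17 mod 16 = 1 — not in {2, 3, 5, 7, 11, 13}.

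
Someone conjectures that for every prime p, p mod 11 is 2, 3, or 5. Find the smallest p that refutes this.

p = 7

A counterexample is any prime p such that the claim fails; we check each in order.
For p = 2, 3, 5 the conclusion holds.
p = 7: 7 mod 11 = 7 — not in {2, 3, 5}.
Thus p = 7 disproves the claim, and no smaller p works.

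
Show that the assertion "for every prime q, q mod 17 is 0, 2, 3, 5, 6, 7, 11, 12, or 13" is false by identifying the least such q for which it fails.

Check each prime q in order until the claim fails.
The first 10 eligible values, up to q = 29, all satisfy the conclusion.
q = 31: 31 mod 17 = 14 — not in {0, 2, 3, 5, 6, 7, 11, 12, 13}.
Thus q = 31 disproves the claim, and no smaller q works.

q = 31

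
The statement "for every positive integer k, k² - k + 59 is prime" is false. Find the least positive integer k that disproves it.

k = 3

k = 1: k² - k + 59 = 59, prime.
k = 2: k² - k + 59 = 61, prime.
k = 3: k² - k + 59 = 65 = 5 × 13, composite.
So k = 3 is the smallest counterexample.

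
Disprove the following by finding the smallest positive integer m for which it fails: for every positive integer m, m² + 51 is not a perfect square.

We need the least positive integer m for which m² + 51 is a perfect square.
For m = 1, 2, 3, 4, 5, 6 the conclusion holds.
m = 7: 7² + 51 = 100 = 10², a perfect square.

m = 7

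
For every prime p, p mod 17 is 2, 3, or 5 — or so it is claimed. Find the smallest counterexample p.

We need the least prime p for which the claim fails.
For p = 2, 3, 5 the conclusion holds.
p = 7: 7 mod 17 = 7 — not in {2, 3, 5}.

p = 7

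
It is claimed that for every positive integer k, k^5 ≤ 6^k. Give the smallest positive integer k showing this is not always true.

k = 3

A counterexample is any positive integer k such that k^5 > 6^k; we check each in order.
k = 1: k^5 = 1 and 6^k = 6, so 1 ≤ 6.
k = 2: k^5 = 32 and 6^k = 36, so 32 ≤ 36.
k = 3: k^5 = 243 and 6^k = 216, so 243 > 216.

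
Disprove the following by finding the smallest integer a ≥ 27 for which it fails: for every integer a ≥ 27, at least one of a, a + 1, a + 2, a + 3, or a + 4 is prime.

We need the least integer a ≥ 27 for which a, a + 1, a + 2, a + 3, a + 4 are all composite.
The first 5 eligible values, up to a = 31, all satisfy the conclusion.
a = 32: 32 = 2 × 16; 33 = 3 × 11; 34 = 2 × 17; 35 = 5 × 7; 36 = 2 × 18 — all composite.

a = 32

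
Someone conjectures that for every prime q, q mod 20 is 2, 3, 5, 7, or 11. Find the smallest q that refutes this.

The first 5 eligible values, up to q = 11, all satisfy the conclusion.
q = 13: 13 mod 20 = 13 — not in {2, 3, 5, 7, 11}.
So q = 13 is the smallest counterexample.

q = 13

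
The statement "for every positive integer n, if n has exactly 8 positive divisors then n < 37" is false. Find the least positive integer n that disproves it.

n = 40

A counterexample is any positive integer n such that n has exactly 8 positive divisors but the claim fails; we check each in order.
n = 24: τ(24) = 8; 24 < 37.
n = 30: τ(30) = 8; 30 < 37.
n = 40: τ(40) = 8; 40 ≥ 37.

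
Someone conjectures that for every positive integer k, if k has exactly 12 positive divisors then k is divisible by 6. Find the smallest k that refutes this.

We need the least positive integer k for which k has exactly 12 positive divisors but k is not divisible by 6.
k = 60: τ(60) = 12; 60 mod 6 = 0.
k = 72: τ(72) = 12; 72 mod 6 = 0.
k = 84: τ(84) = 12; 84 mod 6 = 0.
k = 90: τ(90) = 12; 90 mod 6 = 0.
k = 96: τ(96) = 12; 96 mod 6 = 0.
k = 108: τ(108) = 12; 108 mod 6 = 0.
k = 126: τ(126) = 12; 126 mod 6 = 0.
k = 132: τ(132) = 12; 132 mod 6 = 0.
k = 140: τ(140) = 12; 140 mod 6 = 2.

k = 140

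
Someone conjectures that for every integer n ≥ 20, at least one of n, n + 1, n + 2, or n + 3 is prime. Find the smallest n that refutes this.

We need the least integer n ≥ 20 for which n, n + 1, n + 2, n + 3 are all composite.
n = 20: 23 is prime.
n = 21: 23 is prime.
n = 22: 23 is prime.
n = 23: 23 is prime.
n = 24: 24 = 2 × 12; 25 = 5 × 5; 26 = 2 × 13; 27 = 3 × 9 — all composite.

n = 24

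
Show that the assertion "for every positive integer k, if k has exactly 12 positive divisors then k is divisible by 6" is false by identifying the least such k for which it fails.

For k = 60, 72, 84, 90, 96, 108, 126, 132 the conclusion holds.
k = 140: τ(140) = 12; 140 mod 6 = 2.

k = 140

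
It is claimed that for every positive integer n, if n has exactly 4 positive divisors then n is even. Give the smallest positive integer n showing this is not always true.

A counterexample is any positive integer n such that n has exactly 4 positive divisors but n is odd; we check each in order.
The first 4 eligible values, up to n = 14, all satisfy the conclusion.
n = 15: divisors of 15: 1, 3, 5, 15; 15 is odd.

n = 15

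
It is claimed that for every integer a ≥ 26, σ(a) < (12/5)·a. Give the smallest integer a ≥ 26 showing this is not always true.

a = 30

a = 26: σ(26) = 42; 42 < 312/5.
a = 27: σ(27) = 40; 40 < 324/5.
a = 28: σ(28) = 56; 56 < 336/5.
a = 29: σ(29) = 30; 30 < 348/5.
a = 30: σ(30) = 72; 72 ≥ 72.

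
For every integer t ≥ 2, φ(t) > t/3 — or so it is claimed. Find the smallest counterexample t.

For t = 2, 3, 4, 5 the conclusion holds.
t = 6: φ(6) = 2 and 6/3 = 2, so φ(6) ≤ 6/3.

t = 6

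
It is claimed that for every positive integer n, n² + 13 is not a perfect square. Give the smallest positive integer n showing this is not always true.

n = 6

Check each positive integer n in order until n² + 13 is a perfect square.
The first 5 eligible values, up to n = 5, all satisfy the conclusion.
n = 6: 6² + 13 = 49 = 7², a perfect square.
Hence n = 6 is a counterexample.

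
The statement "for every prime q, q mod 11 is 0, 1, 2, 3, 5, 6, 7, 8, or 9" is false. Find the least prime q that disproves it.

q = 37

Check each prime q in order until the claim fails.
For q = 2, 3, 5, 7, …, 23, 29, 31 the conclusion holds.
q = 37: 37 mod 11 = 4 — not in {0, 1, 2, 3, 5, 6, 7, 8, 9}.
Hence q = 37 is a counterexample.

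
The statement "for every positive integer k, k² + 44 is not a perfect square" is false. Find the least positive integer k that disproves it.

For k = 1, 2, 3, 4, 5, 6, 7, 8, 9 the conclusion holds.
k = 10: 10² + 44 = 144 = 12², a perfect square.

k = 10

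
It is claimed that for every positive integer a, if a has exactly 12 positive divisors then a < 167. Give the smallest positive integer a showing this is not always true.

a = 198

For a = 60, 72, 84, 90, …, 150, 156, 160 the conclusion holds.
a = 198: τ(198) = 12; 198 ≥ 167.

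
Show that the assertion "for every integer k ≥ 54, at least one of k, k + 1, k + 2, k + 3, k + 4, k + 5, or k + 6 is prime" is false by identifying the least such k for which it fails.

k = 90

Check each integer k ≥ 54 in order until k, k + 1, k + 2, k + 3, k + 4, k + 5, k + 6 are all composite.
For k = 54, 55, 56, 57, …, 87, 88, 89 the conclusion holds.
k = 90: 90 = 2 × 45; 91 = 7 × 13; 92 = 2 × 46; 93 = 3 × 31; 94 = 2 × 47; 95 = 5 × 19; 96 = 2 × 48 — all composite.
Thus k = 90 disproves the claim, and no smaller k works.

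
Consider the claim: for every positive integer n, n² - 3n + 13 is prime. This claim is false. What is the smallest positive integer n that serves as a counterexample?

A counterexample is any positive integer n such that n² - 3n + 13 is not prime; we check each in order.
The first 11 eligible values, up to n = 11, all satisfy the conclusion.
n = 12: n² - 3n + 13 = 121 = 11 × 11, composite.
So n = 12 is the smallest counterexample.

n = 12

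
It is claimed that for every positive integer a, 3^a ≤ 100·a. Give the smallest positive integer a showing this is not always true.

We need the least positive integer a for which 3^a > 100·a.
a = 1: 3^a = 3 and 100·a = 100, so 3 ≤ 100.
a = 2: 3^a = 9 and 100·a = 200, so 9 ≤ 200.
a = 3: 3^a = 27 and 100·a = 300, so 27 ≤ 300.
a = 4: 3^a = 81 and 100·a = 400, so 81 ≤ 400.
a = 5: 3^a = 243 and 100·a = 500, so 243 ≤ 500.
a = 6: 3^a = 729 and 100·a = 600, so 729 > 600.
Hence a = 6 is a counterexample.

a = 6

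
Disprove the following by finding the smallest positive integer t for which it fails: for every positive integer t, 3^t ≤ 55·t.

Check each positive integer t in order until 3^t > 55·t.
The first 5 eligible values, up to t = 5, all satisfy the conclusion.
t = 6: 3^t = 729 and 55·t = 330, so 729 > 330.
Hence t = 6 is a counterexample.

t = 6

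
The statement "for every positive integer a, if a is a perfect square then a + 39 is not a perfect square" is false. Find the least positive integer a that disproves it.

a = 25

A counterexample is any positive integer a such that a is a perfect square but a + 39 is a perfect square; we check each in order.
The first 4 eligible values, up to a = 16, all satisfy the conclusion.
a = 25: 25 = 5² and 25 + 39 = 64 = 8².
Thus a = 25 disproves the claim, and no smaller a works.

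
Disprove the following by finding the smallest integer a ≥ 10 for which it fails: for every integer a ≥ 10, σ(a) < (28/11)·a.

For a = 10, 11, 12, 13, …, 45, 46, 47 the conclusion holds.
a = 48: σ(48) = 124; 124 ≥ 1344/11.
Hence a = 48 is a counterexample.

a = 48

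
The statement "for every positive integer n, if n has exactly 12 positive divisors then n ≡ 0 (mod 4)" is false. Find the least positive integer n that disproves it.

n = 90

Check each positive integer n in order until n has exactly 12 positive divisors but the claim fails.
n = 60: τ(60) = 12; 60 ≡ 0 (mod 4).
n = 72: τ(72) = 12; 72 ≡ 0 (mod 4).
n = 84: τ(84) = 12; 84 ≡ 0 (mod 4).
n = 90: τ(90) = 12; 90 ≡ 2 (mod 4).
So n = 90 is the smallest counterexample.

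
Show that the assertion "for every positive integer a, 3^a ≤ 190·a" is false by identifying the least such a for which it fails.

A counterexample is any positive integer a such that 3^a > 190·a; we check each in order.
The first 6 eligible values, up to a = 6, all satisfy the conclusion.
a = 7: 3^a = 2187 and 190·a = 1330, so 2187 > 1330.
Hence a = 7 is a counterexample.

a = 7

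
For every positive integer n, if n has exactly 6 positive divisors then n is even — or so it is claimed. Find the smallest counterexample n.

Check each positive integer n in order until n has exactly 6 positive divisors but n is odd.
n = 12: divisors of 12: 1, 2, 3, 4, 6, 12; 12 is even.
n = 18: divisors of 18: 1, 2, 3, 6, 9, 18; 18 is even.
n = 20: divisors of 20: 1, 2, 4, 5, 10, 20; 20 is even.
n = 28: divisors of 28: 1, 2, 4, 7, 14, 28; 28 is even.
n = 32: divisors of 32: 1, 2, 4, 8, 16, 32; 32 is even.
n = 44: divisors of 44: 1, 2, 4, 11, 22, 44; 44 is even.
n = 45: divisors of 45: 1, 3, 5, 9, 15, 45; 45 is odd.
So n = 45 is the smallest counterexample.

n = 45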